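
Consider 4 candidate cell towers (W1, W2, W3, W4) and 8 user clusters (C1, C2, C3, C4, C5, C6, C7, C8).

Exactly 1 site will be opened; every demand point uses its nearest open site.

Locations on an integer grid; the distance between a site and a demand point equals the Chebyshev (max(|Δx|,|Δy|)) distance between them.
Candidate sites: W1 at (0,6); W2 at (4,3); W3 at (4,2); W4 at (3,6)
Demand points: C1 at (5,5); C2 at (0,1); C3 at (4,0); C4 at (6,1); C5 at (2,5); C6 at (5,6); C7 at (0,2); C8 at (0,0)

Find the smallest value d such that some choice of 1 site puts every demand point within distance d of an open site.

4

Open {W2}.
  Farthest demand point is C2 at distance 4 (to W2); all others are ≤ 4.
With {W3} the worst case is 4.
With {W1} the worst case is 6.
No size-1 selection achieves below 4.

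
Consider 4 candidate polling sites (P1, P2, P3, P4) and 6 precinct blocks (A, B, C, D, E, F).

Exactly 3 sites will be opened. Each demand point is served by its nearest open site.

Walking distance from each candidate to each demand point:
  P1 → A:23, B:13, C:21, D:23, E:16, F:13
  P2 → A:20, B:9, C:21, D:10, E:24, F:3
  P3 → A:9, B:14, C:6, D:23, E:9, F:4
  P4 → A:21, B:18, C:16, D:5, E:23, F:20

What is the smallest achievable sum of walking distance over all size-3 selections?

Open {P2, P3, P4}.
  A→P3 9, B→P2 9, C→P3 6, D→P4 5, E→P3 9, F→P2 3  ⇒ total 41.
Compare {P1, P2, P3}: total 46.
Compare {P1, P3, P4}: total 46.
No size-3 selection does better; minimum is 41.

41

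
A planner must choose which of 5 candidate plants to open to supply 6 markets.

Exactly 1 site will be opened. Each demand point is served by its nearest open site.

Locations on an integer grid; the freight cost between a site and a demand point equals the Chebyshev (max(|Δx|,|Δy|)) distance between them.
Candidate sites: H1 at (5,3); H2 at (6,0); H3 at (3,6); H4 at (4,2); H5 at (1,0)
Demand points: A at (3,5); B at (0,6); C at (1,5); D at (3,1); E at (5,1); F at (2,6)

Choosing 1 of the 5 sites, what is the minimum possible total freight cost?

Open {H4}.
  A→H4 3, B→H4 4, C→H4 3, D→H4 1, E→H4 1, F→H4 4  ⇒ total 16.
Compare {H3}: total 17.
Compare {H1}: total 18.
No size-1 selection does better; minimum is 16.

16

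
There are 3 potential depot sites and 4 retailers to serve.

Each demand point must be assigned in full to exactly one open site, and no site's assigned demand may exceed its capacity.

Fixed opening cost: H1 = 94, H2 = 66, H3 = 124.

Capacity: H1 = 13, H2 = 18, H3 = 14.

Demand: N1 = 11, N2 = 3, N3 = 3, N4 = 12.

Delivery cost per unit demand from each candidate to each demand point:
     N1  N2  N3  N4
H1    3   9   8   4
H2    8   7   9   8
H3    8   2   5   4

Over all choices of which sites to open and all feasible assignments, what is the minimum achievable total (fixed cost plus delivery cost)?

337

Open {H1, H2}; cheapest assignment that respects the capacities:
  H1 (cap 13, load 11): N1 — cost 11×3 = 33
  H2 (cap 18, load 18): N2, N3, N4 — cost 3×7 + 3×9 + 12×8 = 144
  Shipping 177, fixed 160 → total 337.
  Any other capacity-feasible assignment to {H1, H2} ships for at least 177.
Compare {H2, H3}: its best feasible assignment gives total 374.
Compare {H1, H2, H3}: its best feasible assignment gives total 413.
Every other set of open sites that can feasibly serve all demand totals ≥ 374 even under its best assignment. Minimum: 337.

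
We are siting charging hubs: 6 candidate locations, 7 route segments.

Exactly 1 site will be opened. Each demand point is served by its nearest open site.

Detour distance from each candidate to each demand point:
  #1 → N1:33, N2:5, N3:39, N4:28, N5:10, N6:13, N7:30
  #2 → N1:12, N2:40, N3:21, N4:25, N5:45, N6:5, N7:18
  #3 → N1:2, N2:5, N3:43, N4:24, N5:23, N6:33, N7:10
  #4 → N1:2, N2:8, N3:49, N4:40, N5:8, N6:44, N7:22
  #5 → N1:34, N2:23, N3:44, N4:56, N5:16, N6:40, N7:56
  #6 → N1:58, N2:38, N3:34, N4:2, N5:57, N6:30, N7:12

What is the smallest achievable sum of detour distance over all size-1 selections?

140

Open {#3}.
  N1→#3 2, N2→#3 5, N3→#3 43, N4→#3 24, N5→#3 23, N6→#3 33, N7→#3 10  ⇒ total 140.
Compare {#1}: total 158.
Compare {#2}: total 166.
No size-1 selection does better; minimum is 140.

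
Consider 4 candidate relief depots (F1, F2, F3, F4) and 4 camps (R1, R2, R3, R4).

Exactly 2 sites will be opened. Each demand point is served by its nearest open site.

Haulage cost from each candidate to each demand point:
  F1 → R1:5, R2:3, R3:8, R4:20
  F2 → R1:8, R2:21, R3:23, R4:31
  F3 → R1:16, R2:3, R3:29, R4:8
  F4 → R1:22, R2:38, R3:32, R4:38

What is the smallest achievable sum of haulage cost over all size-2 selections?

Open {F1, F3}.
  R1→F1 5, R2→F1 3, R3→F1 8, R4→F3 8  ⇒ total 24.
Compare {F1, F2}: total 36.
Compare {F1, F4}: total 36.
No size-2 selection does better; minimum is 24.

24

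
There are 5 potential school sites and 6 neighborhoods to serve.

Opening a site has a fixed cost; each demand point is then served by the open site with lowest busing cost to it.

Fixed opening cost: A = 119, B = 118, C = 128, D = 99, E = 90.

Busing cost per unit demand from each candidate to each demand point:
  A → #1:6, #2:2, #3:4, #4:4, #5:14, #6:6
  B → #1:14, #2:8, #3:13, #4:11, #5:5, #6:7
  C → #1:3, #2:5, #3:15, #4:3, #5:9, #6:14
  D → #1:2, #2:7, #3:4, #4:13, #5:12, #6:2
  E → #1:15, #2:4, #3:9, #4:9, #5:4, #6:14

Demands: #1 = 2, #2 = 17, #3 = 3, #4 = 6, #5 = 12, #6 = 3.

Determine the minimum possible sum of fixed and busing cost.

357

Open {A, E}: assign each demand point to its cheapest open site.
  #1→A 2×6=12, #2→A 17×2=34, #3→A 3×4=12, #4→A 6×4=24, #5→E 12×4=48, #6→A 3×6=18
  busing cost 148, fixed 209 → total 357.
Compare {E}: busing cost 269 + fixed 90 = 359.
Compare {D, E}: busing cost 192 + fixed 189 = 381.
Compare {A}: busing cost 268 + fixed 119 = 387.
All other subsets cost ≥ 359. Minimum total cost: 357.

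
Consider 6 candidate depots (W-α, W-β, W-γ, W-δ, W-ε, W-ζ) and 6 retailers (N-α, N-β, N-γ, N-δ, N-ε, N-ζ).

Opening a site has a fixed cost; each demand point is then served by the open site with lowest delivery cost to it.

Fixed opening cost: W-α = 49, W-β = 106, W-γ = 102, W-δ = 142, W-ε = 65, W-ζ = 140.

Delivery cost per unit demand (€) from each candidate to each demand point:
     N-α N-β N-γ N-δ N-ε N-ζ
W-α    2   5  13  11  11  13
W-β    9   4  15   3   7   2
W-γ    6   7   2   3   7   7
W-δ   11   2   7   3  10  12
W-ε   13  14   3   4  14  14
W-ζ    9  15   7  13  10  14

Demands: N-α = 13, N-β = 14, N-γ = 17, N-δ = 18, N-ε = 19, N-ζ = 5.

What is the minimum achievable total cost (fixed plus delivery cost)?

503

Open {W-α, W-γ}: assign each demand point to its cheapest open site.
  N-α→W-α 13×2=26, N-β→W-α 14×5=70, N-γ→W-γ 17×2=34, N-δ→W-γ 18×3=54, N-ε→W-γ 19×7=133, N-ζ→W-γ 5×7=35
  delivery cost 352, fixed 151 → total 503.
Compare {W-γ}: delivery cost 432 + fixed 102 = 534.
Compare {W-α, W-β, W-ε}: delivery cost 330 + fixed 220 = 550.
Compare {W-α, W-γ, W-ε}: delivery cost 352 + fixed 216 = 568.
All other subsets cost ≥ 534. Minimum total cost: 503.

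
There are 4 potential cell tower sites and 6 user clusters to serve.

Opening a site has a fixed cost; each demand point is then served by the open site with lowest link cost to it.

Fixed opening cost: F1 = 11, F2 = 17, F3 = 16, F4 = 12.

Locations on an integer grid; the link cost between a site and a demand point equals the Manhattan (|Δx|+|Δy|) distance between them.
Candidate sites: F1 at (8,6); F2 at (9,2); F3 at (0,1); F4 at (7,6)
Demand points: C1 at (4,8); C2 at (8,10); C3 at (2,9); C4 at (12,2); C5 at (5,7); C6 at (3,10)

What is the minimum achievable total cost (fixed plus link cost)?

50

Open {F4}: assign each demand point to its cheapest open site.
  C1→F4 5, C2→F4 5, C3→F4 8, C4→F4 9, C5→F4 3, C6→F4 8
  link cost 38, fixed 12 → total 50.
Compare {F1}: link cost 40 + fixed 11 = 51.
Compare {F1, F4}: link cost 36 + fixed 23 = 59.
Compare {F2, F4}: link cost 32 + fixed 29 = 61.
All other subsets cost ≥ 51. Minimum total cost: 50.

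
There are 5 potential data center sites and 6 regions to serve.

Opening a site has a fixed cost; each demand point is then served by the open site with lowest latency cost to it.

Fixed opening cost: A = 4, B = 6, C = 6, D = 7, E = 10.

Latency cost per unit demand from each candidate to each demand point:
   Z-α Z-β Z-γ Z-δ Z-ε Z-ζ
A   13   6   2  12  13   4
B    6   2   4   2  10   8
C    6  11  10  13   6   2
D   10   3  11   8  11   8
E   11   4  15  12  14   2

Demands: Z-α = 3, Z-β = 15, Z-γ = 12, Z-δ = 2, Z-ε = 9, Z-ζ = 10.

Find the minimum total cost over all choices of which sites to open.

Open {A, B, C}: assign each demand point to its cheapest open site.
  Z-α→B 3×6=18, Z-β→B 15×2=30, Z-γ→A 12×2=24, Z-δ→B 2×2=4, Z-ε→C 9×6=54, Z-ζ→C 10×2=20
  latency cost 150, fixed 16 → total 166.
Compare {A, B, C, D}: latency cost 150 + fixed 23 = 173.
Compare {A, B, C, E}: latency cost 150 + fixed 26 = 176.
Compare {A, B, C, D, E}: latency cost 150 + fixed 33 = 183.
All other subsets cost ≥ 173. Minimum total cost: 166.

166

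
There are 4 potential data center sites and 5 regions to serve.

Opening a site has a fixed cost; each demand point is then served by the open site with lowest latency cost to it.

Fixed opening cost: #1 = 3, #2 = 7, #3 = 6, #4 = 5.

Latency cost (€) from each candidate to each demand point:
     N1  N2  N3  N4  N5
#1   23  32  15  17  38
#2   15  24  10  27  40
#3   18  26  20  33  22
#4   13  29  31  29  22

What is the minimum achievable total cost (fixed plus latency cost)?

101

Open {#1, #2, #4}: assign each demand point to its cheapest open site.
  N1→#4 13, N2→#2 24, N3→#2 10, N4→#1 17, N5→#4 22
  latency cost 86, fixed 15 → total 101.
Compare {#1, #4}: latency cost 96 + fixed 8 = 104.
Compare {#1, #2, #3}: latency cost 88 + fixed 16 = 104.
Compare {#1, #3}: latency cost 98 + fixed 9 = 107.
All other subsets cost ≥ 104. Minimum total cost: 101.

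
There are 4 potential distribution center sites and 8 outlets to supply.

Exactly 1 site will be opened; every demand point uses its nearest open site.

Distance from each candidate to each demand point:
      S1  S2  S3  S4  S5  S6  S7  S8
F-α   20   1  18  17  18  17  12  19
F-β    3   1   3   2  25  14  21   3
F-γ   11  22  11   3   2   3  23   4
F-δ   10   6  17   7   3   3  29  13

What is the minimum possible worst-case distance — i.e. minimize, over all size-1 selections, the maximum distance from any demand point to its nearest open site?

20

Open {F-α}.
  Farthest demand point is S1 at distance 20 (to F-α); all others are ≤ 20.
With {F-γ} the worst case is 23.
With {F-β} the worst case is 25.
No size-1 selection achieves below 20.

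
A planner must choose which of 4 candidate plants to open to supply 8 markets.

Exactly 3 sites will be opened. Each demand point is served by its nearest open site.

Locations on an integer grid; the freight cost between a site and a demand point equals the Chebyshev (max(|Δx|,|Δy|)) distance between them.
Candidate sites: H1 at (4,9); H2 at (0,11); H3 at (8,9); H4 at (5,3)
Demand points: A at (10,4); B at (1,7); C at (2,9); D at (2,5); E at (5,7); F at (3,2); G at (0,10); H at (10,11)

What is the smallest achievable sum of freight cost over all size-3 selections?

22

Open {H2, H3, H4}.
  A→H3 5, B→H2 4, C→H2 2, D→H4 3, E→H3 3, F→H4 2, G→H2 1, H→H3 2  ⇒ total 22.
Compare {H1, H3, H4}: total 23.
Compare {H1, H2, H4}: total 24.
No size-3 selection does better; minimum is 22.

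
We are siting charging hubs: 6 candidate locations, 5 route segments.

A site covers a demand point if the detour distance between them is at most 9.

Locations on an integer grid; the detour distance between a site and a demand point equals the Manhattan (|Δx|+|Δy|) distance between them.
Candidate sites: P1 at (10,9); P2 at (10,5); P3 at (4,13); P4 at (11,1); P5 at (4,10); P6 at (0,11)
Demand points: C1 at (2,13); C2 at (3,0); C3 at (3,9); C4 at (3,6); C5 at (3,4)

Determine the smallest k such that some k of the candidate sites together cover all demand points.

Coverage sets (demand points within 9 of each site):
  P1: {C3}
  P2: {C4, C5}
  P3: {C1, C3, C4}
  P4: {C2}
  P5: {C1, C3, C4, C5}
  P6: {C1, C3, C4}
No single site covers all 5 demand points.
But {P4, P5} covers everything, so the minimum is 2.

2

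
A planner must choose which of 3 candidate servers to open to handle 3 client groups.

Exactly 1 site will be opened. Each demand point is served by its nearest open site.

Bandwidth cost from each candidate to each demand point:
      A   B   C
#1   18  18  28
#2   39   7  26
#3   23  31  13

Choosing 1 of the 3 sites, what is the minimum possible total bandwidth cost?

Open {#1}.
  A→#1 18, B→#1 18, C→#1 28  ⇒ total 64.
Compare {#3}: total 67.
Compare {#2}: total 72.

64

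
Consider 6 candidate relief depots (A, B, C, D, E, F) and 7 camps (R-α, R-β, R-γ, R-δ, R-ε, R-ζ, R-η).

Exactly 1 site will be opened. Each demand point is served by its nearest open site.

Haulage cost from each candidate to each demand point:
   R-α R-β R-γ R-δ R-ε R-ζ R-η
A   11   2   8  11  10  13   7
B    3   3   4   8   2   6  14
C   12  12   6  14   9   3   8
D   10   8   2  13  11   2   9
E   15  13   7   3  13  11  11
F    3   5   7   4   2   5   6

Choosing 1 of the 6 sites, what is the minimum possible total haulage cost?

32

Open {F}.
  R-α→F 3, R-β→F 5, R-γ→F 7, R-δ→F 4, R-ε→F 2, R-ζ→F 5, R-η→F 6  ⇒ total 32.
Compare {B}: total 40.
Compare {D}: total 55.
No size-1 selection does better; minimum is 32.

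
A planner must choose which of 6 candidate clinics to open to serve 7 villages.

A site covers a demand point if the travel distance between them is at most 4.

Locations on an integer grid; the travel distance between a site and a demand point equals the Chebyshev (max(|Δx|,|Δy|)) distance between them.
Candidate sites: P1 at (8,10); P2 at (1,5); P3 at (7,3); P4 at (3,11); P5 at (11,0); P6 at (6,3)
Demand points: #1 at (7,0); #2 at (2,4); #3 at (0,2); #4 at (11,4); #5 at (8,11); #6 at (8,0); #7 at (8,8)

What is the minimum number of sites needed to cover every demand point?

Coverage sets (demand points within 4 of each site):
  P1: {#5, #7}
  P2: {#2, #3}
  P3: {#1, #4, #6}
  P4: {}
  P5: {#1, #4, #6}
  P6: {#1, #2, #6}
No 2 sites suffice: every size-2 union leaves at least one demand point uncovered.
But {P1, P2, P3} covers everything, so the minimum is 3.

3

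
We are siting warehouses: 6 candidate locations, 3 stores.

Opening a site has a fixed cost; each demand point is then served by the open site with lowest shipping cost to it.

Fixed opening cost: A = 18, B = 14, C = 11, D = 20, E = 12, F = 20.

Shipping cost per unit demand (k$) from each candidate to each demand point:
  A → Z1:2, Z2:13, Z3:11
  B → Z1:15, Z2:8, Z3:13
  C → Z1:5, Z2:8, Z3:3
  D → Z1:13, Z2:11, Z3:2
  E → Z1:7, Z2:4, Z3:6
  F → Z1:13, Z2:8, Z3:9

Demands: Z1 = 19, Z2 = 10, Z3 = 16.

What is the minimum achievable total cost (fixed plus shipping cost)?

160

Open {A, D, E}: assign each demand point to its cheapest open site.
  Z1→A 19×2=38, Z2→E 10×4=40, Z3→D 16×2=32
  shipping cost 110, fixed 50 → total 160.
Compare {A, C, E}: shipping cost 126 + fixed 41 = 167.
Compare {A, C, D, E}: shipping cost 110 + fixed 61 = 171.
Compare {A, B, D, E}: shipping cost 110 + fixed 64 = 174.
All other subsets cost ≥ 167. Minimum total cost: 160.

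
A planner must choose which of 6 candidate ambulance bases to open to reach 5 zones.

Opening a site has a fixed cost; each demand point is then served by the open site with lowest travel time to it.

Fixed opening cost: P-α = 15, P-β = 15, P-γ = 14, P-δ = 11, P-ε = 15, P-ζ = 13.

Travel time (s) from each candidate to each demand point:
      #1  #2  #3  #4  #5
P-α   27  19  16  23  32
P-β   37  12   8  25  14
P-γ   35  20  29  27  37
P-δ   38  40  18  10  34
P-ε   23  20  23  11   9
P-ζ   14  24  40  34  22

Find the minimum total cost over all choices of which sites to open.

Open {P-β, P-ε}: assign each demand point to its cheapest open site.
  #1→P-ε 23, #2→P-β 12, #3→P-β 8, #4→P-ε 11, #5→P-ε 9
  travel time 63, fixed 30 → total 93.
Compare {P-β, P-δ, P-ζ}: travel time 58 + fixed 39 = 97.
Compare {P-β, P-ε, P-ζ}: travel time 54 + fixed 43 = 97.
Compare {P-ε}: travel time 86 + fixed 15 = 101.
All other subsets cost ≥ 97. Minimum total cost: 93.

93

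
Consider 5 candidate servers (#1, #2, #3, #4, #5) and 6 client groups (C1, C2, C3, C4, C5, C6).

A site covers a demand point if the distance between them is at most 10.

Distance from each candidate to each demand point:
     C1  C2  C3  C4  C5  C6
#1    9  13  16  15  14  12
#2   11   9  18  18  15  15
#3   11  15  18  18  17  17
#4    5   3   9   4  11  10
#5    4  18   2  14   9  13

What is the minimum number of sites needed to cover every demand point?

Coverage sets (demand points within 10 of each site):
  #1: {C1}
  #2: {C2}
  #3: {}
  #4: {C1, C2, C3, C4, C6}
  #5: {C1, C3, C5}
No single site covers all 6 demand points.
But {#4, #5} covers everything, so the minimum is 2.

2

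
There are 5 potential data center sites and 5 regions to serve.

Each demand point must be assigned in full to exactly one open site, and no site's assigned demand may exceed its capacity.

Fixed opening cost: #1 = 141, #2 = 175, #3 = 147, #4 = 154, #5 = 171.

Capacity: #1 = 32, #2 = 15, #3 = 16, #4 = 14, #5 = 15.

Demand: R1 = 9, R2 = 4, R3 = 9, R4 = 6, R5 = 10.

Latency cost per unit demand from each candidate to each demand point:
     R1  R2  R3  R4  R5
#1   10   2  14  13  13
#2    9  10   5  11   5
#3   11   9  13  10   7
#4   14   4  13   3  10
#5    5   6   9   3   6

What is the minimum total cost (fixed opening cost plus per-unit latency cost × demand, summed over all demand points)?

639

Open {#1, #5}; cheapest assignment that respects the capacities:
  #1 (cap 32, load 23): R2, R3, R5 — cost 4×2 + 9×14 + 10×13 = 264
  #5 (cap 15, load 15): R1, R4 — cost 9×5 + 6×3 = 63
  Shipping 327, fixed 312 → total 639.
  Any other capacity-feasible assignment to {#1, #5} ships for at least 327.
Compare {#1, #3}: its best feasible assignment gives total 642.
Compare {#1, #2}: its best feasible assignment gives total 655.
Every other set of open sites that can feasibly serve all demand totals ≥ 642 even under its best assignment. Minimum: 639.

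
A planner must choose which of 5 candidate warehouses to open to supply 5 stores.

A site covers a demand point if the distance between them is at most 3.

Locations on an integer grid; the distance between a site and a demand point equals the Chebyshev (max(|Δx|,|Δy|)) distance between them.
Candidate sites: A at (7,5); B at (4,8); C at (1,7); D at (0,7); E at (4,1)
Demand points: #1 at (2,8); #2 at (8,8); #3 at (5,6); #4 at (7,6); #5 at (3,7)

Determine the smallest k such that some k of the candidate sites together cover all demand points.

Coverage sets (demand points within 3 of each site):
  A: {#2, #3, #4}
  B: {#1, #3, #4, #5}
  C: {#1, #5}
  D: {#1, #5}
  E: {}
No single site covers all 5 demand points.
But {A, B} covers everything, so the minimum is 2.

2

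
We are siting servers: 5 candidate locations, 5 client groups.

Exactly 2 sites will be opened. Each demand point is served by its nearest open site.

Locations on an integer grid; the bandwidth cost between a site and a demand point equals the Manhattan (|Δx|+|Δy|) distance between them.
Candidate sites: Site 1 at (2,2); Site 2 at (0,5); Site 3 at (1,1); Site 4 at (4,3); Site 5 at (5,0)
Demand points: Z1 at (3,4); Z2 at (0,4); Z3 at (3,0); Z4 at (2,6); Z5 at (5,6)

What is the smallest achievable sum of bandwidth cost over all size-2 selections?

Open {Site 2, Site 4}.
  Z1→Site 4 2, Z2→Site 2 1, Z3→Site 4 4, Z4→Site 2 3, Z5→Site 4 4  ⇒ total 14.
Compare {Site 1, Site 2}: total 16.
Compare {Site 2, Site 5}: total 16.
No size-2 selection does better; minimum is 14.

14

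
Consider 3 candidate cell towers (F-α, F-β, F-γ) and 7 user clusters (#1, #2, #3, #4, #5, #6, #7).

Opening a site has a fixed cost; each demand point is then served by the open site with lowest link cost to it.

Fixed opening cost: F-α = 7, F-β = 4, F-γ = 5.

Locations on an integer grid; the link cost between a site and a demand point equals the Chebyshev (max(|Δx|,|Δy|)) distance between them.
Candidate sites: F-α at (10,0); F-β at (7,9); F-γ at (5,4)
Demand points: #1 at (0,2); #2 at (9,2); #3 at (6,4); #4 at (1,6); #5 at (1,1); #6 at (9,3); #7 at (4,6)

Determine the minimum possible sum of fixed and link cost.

29

Open {F-γ}: assign each demand point to its cheapest open site.
  #1→F-γ 5, #2→F-γ 4, #3→F-γ 1, #4→F-γ 4, #5→F-γ 4, #6→F-γ 4, #7→F-γ 2
  link cost 24, fixed 5 → total 29.
Compare {F-α, F-γ}: link cost 21 + fixed 12 = 33.
Compare {F-β, F-γ}: link cost 24 + fixed 9 = 33.
Compare {F-α, F-β, F-γ}: link cost 21 + fixed 16 = 37.
All other subsets cost ≥ 33. Minimum total cost: 29.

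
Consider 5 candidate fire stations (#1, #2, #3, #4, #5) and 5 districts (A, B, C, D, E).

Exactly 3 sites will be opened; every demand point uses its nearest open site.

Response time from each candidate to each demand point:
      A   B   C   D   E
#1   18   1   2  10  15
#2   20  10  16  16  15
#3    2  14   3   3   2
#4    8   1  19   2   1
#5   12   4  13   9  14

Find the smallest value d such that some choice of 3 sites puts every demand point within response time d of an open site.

Open {#1, #3, #4}.
  Farthest demand point is A at response time 2 (to #3); all others are ≤ 2.
With {#1, #2, #3} the worst case is 3.
With {#1, #3, #5} the worst case is 3.
No size-3 selection achieves below 2.

2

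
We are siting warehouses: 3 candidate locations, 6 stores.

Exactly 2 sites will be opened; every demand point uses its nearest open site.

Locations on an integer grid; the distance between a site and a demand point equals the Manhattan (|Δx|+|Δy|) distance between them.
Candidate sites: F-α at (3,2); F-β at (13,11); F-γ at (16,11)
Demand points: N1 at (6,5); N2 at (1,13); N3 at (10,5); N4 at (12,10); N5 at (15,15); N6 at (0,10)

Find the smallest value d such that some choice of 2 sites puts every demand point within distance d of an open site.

13

Open {F-α, F-β}.
  Farthest demand point is N2 at distance 13 (to F-α); all others are ≤ 13.
With {F-α, F-γ} the worst case is 13.
With {F-β, F-γ} the worst case is 14.
No size-2 selection achieves below 13.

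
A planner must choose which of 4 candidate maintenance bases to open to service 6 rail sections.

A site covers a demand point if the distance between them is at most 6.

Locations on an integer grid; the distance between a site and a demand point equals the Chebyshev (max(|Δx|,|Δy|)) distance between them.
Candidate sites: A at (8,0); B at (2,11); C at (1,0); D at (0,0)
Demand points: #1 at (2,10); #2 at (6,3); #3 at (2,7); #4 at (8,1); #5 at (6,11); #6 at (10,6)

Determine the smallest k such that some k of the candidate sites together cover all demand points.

Coverage sets (demand points within 6 of each site):
  A: {#2, #4, #6}
  B: {#1, #3, #5}
  C: {#2}
  D: {#2}
No single site covers all 6 demand points.
But {A, B} covers everything, so the minimum is 2.

2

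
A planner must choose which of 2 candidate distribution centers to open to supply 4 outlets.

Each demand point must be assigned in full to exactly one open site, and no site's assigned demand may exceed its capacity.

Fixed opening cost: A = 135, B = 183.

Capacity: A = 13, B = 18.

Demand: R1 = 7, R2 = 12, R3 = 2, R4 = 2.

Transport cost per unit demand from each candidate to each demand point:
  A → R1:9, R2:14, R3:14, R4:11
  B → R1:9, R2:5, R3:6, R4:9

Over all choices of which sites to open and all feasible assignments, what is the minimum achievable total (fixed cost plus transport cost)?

471

Open {A, B}; cheapest assignment that respects the capacities:
  A (cap 13, load 7): R1 — cost 7×9 = 63
  B (cap 18, load 16): R2, R3, R4 — cost 12×5 + 2×6 + 2×9 = 90
  Shipping 153, fixed 318 → total 471.
  Any other capacity-feasible assignment to {A, B} ships for at least 153.
Total demand is 23 and no other set of sites has combined capacity ≥ 23, so {A, B} is the only feasible choice of open sites. Minimum: 471.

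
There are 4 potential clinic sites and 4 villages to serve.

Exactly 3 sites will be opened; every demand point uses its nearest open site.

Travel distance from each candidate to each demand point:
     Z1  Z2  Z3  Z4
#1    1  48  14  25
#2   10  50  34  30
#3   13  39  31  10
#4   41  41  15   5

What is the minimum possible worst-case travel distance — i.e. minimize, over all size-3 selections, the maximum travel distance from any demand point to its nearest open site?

Open {#1, #2, #3}.
  Farthest demand point is Z2 at travel distance 39 (to #3); all others are ≤ 39.
With {#1, #3, #4} the worst case is 39.
With {#2, #3, #4} the worst case is 39.
No size-3 selection achieves below 39.

39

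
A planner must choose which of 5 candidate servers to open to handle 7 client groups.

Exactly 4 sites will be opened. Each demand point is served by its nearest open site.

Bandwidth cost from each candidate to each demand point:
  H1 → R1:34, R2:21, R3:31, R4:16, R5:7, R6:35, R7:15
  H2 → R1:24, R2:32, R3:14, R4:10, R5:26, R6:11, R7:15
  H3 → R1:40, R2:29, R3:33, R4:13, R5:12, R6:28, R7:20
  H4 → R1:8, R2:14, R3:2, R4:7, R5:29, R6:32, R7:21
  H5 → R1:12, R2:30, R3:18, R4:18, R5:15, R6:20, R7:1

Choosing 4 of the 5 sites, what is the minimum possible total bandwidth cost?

50

Open {H1, H2, H4, H5}.
  R1→H4 8, R2→H4 14, R3→H4 2, R4→H4 7, R5→H1 7, R6→H2 11, R7→H5 1  ⇒ total 50.
Compare {H2, H3, H4, H5}: total 55.
Compare {H1, H3, H4, H5}: total 59.
No size-4 selection does better; minimum is 50.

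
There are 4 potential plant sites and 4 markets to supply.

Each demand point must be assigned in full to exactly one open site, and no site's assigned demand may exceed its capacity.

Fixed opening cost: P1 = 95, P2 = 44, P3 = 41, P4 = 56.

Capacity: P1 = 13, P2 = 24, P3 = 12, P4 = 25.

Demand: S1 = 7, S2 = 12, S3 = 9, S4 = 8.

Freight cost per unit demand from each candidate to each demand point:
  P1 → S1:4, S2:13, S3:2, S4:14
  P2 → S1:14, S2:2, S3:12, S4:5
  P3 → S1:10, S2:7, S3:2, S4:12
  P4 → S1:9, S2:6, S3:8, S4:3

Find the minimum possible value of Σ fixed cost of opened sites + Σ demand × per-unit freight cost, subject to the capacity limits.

270

Open {P2, P3, P4}; cheapest assignment that respects the capacities:
  P2 (cap 24, load 12): S2 — cost 12×2 = 24
  P3 (cap 12, load 9): S3 — cost 9×2 = 18
  P4 (cap 25, load 15): S1, S4 — cost 7×9 + 8×3 = 87
  Shipping 129, fixed 141 → total 270.
  Any other capacity-feasible assignment to {P2, P3, P4} ships for at least 129.
Compare {P2, P4}: its best feasible assignment gives total 283.
Compare {P1, P2, P3}: its best feasible assignment gives total 290.
Every other set of open sites that can feasibly serve all demand totals ≥ 283 even under its best assignment. Minimum: 270.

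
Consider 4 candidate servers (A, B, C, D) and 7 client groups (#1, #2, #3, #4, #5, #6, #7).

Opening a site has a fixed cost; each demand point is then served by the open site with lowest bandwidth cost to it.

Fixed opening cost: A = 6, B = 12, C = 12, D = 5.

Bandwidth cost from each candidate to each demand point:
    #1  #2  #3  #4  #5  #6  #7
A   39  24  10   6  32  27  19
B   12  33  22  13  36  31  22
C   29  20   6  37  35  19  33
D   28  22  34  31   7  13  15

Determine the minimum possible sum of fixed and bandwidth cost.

108

Open {A, B, D}: assign each demand point to its cheapest open site.
  #1→B 12, #2→D 22, #3→A 10, #4→A 6, #5→D 7, #6→D 13, #7→D 15
  bandwidth cost 85, fixed 23 → total 108.
Compare {A, D}: bandwidth cost 101 + fixed 11 = 112.
Compare {A, B, C, D}: bandwidth cost 79 + fixed 35 = 114.
Compare {B, C, D}: bandwidth cost 86 + fixed 29 = 115.
All other subsets cost ≥ 112. Minimum total cost: 108.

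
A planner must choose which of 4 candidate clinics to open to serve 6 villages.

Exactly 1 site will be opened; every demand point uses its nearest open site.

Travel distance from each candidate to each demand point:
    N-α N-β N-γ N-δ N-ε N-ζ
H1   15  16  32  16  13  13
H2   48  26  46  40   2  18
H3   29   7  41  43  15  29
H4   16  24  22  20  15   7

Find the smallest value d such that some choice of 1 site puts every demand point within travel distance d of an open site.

24

Open {H4}.
  Farthest demand point is N-β at travel distance 24 (to H4); all others are ≤ 24.
With {H1} the worst case is 32.
With {H3} the worst case is 43.
No size-1 selection achieves below 24.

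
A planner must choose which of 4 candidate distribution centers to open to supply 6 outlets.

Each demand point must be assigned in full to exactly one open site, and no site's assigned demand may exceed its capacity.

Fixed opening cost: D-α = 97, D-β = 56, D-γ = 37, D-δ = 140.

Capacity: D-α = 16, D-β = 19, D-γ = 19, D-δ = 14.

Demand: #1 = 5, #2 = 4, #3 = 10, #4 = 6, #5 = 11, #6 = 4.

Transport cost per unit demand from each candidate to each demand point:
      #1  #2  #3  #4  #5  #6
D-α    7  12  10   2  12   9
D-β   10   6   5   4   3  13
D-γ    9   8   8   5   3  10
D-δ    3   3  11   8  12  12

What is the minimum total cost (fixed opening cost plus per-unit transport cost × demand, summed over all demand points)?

Open {D-α, D-β, D-γ}; cheapest assignment that respects the capacities:
  D-α (cap 16, load 15): #1, #4, #6 — cost 5×7 + 6×2 + 4×9 = 83
  D-β (cap 19, load 14): #2, #3 — cost 4×6 + 10×5 = 74
  D-γ (cap 19, load 11): #5 — cost 11×3 = 33
  Shipping 190, fixed 190 → total 380.
  Any other capacity-feasible assignment to {D-α, D-β, D-γ} ships for at least 190.
Compare {D-β, D-γ, D-δ}: its best feasible assignment gives total 407.
Compare {D-α, D-γ, D-δ}: its best feasible assignment gives total 486.
Every other set of open sites that can feasibly serve all demand totals ≥ 407 even under its best assignment. Minimum: 380.

380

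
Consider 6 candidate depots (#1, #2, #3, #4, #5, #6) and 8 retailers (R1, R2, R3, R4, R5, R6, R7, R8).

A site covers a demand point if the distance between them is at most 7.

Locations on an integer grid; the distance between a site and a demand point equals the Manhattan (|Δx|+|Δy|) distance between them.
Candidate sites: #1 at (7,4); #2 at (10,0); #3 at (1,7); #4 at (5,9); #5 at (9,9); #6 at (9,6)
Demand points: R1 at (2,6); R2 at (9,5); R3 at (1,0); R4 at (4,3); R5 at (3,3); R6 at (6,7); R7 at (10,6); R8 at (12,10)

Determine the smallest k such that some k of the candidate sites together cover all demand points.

Coverage sets (demand points within 7 of each site):
  #1: {R1, R2, R4, R5, R6, R7}
  #2: {R2, R7}
  #3: {R1, R3, R4, R5, R6}
  #4: {R1, R4, R6}
  #5: {R2, R6, R7, R8}
  #6: {R1, R2, R6, R7, R8}
No single site covers all 8 demand points.
But {#3, #5} covers everything, so the minimum is 2.

2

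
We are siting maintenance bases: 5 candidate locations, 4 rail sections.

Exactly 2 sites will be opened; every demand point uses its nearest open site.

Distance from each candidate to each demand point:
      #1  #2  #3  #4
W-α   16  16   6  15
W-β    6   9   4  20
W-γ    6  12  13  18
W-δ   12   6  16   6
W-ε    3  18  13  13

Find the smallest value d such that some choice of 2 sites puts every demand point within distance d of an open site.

Open {W-β, W-δ}.
  Farthest demand point is #1 at distance 6 (to W-β); all others are ≤ 6.
With {W-α, W-δ} the worst case is 12.
With {W-β, W-ε} the worst case is 13.
No size-2 selection achieves below 6.

6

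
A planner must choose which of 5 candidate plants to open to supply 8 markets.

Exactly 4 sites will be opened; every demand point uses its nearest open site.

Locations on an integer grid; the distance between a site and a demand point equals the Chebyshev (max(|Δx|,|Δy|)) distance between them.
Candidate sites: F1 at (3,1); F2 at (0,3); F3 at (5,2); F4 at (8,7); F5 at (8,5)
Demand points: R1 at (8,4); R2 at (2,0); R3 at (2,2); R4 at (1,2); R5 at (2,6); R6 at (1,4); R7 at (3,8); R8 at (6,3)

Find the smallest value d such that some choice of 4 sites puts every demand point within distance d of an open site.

Open {F1, F2, F3, F4}.
  Farthest demand point is R7 at distance 5 (to F2); all others are ≤ 5.
With {F1, F2, F3, F5} the worst case is 5.
With {F1, F2, F4, F5} the worst case is 5.
No size-4 selection achieves below 5.

5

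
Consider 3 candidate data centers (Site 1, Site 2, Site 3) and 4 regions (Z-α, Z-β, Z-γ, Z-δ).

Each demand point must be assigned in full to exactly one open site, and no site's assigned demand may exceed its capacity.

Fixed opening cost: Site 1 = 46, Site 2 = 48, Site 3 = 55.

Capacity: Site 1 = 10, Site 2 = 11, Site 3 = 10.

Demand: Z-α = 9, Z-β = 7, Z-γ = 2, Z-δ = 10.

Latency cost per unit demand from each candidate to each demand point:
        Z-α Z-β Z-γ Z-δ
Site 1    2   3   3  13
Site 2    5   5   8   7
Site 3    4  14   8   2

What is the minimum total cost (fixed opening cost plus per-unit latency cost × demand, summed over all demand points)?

Open {Site 1, Site 2, Site 3}; cheapest assignment that respects the capacities:
  Site 1 (cap 10, load 9): Z-α — cost 9×2 = 18
  Site 2 (cap 11, load 9): Z-β, Z-γ — cost 7×5 + 2×8 = 51
  Site 3 (cap 10, load 10): Z-δ — cost 10×2 = 20
  Shipping 89, fixed 149 → total 238.
  Any other capacity-feasible assignment to {Site 1, Site 2, Site 3} ships for at least 89.
Total demand is 28 and no other set of sites has combined capacity ≥ 28, so {Site 1, Site 2, Site 3} is the only feasible choice of open sites. Minimum: 238.

238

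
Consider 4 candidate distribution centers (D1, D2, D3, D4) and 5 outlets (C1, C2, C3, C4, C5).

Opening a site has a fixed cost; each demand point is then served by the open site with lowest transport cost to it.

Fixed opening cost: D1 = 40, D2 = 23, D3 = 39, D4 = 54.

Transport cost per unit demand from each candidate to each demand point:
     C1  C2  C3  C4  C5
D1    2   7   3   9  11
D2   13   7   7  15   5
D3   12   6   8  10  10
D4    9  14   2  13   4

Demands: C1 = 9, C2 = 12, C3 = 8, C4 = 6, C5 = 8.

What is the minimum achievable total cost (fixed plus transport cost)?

Open {D1, D2}: assign each demand point to its cheapest open site.
  C1→D1 9×2=18, C2→D1 12×7=84, C3→D1 8×3=24, C4→D1 6×9=54, C5→D2 8×5=40
  transport cost 220, fixed 63 → total 283.
Compare {D1, D4}: transport cost 204 + fixed 94 = 298.
Compare {D1}: transport cost 268 + fixed 40 = 308.
Compare {D1, D2, D3}: transport cost 208 + fixed 102 = 310.
All other subsets cost ≥ 298. Minimum total cost: 283.

283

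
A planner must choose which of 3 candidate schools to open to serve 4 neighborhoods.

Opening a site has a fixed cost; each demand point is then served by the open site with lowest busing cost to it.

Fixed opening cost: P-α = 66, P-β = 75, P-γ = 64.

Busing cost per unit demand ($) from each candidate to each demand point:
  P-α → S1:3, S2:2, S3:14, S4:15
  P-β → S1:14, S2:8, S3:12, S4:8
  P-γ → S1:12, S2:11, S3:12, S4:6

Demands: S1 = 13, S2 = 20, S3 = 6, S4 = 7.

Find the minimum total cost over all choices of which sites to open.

Open {P-α, P-γ}: assign each demand point to its cheapest open site.
  S1→P-α 13×3=39, S2→P-α 20×2=40, S3→P-γ 6×12=72, S4→P-γ 7×6=42
  busing cost 193, fixed 130 → total 323.
Compare {P-α}: busing cost 268 + fixed 66 = 334.
Compare {P-α, P-β}: busing cost 207 + fixed 141 = 348.
Compare {P-α, P-β, P-γ}: busing cost 193 + fixed 205 = 398.
All other subsets cost ≥ 334. Minimum total cost: 323.

323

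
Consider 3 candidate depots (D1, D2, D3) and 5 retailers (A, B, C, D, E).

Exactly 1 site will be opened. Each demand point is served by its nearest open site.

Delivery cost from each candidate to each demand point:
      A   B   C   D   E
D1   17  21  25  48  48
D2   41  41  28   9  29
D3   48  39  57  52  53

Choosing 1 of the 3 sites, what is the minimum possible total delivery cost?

Open {D2}.
  A→D2 41, B→D2 41, C→D2 28, D→D2 9, E→D2 29  ⇒ total 148.
Compare {D1}: total 159.
Compare {D3}: total 249.

148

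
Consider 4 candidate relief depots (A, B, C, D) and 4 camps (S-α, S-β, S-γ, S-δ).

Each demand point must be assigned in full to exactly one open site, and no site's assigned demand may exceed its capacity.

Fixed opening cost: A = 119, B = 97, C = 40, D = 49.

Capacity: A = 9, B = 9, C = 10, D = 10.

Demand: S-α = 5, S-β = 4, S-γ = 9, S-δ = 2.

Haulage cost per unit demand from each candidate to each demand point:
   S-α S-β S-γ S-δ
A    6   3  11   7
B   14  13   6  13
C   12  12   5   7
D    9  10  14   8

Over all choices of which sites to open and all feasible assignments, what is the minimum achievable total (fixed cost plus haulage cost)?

311

Open {A, C, D}; cheapest assignment that respects the capacities:
  A (cap 9, load 9): S-α, S-β — cost 5×6 + 4×3 = 42
  C (cap 10, load 9): S-γ — cost 9×5 = 45
  D (cap 10, load 2): S-δ — cost 2×8 = 16
  Shipping 103, fixed 208 → total 311.
  Any other capacity-feasible assignment to {A, C, D} ships for at least 103.
Compare {B, C, D}: its best feasible assignment gives total 339.
Compare {A, B, C}: its best feasible assignment gives total 366.
Every other set of open sites that can feasibly serve all demand totals ≥ 339 even under its best assignment. Minimum: 311.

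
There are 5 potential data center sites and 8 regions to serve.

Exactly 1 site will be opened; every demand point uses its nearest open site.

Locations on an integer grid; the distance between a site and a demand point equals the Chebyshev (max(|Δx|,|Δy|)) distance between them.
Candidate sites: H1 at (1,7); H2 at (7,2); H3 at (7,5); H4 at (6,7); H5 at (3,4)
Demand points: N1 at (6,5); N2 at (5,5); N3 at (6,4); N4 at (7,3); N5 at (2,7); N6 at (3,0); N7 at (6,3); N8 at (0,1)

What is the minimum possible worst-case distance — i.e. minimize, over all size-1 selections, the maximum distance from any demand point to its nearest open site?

Open {H5}.
  Farthest demand point is N4 at distance 4 (to H5); all others are ≤ 4.
With {H1} the worst case is 7.
With {H2} the worst case is 7.
No size-1 selection achieves below 4.

4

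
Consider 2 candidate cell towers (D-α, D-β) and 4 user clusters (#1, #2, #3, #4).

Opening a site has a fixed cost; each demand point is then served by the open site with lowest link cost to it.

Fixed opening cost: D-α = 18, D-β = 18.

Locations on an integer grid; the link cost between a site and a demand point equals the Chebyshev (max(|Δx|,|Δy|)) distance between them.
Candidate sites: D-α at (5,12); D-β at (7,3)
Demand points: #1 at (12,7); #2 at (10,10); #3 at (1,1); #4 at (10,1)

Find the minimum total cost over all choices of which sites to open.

Open {D-β}: assign each demand point to its cheapest open site.
  #1→D-β 5, #2→D-β 7, #3→D-β 6, #4→D-β 3
  link cost 21, fixed 18 → total 39.
Compare {D-α}: link cost 34 + fixed 18 = 52.
Compare {D-α, D-β}: link cost 19 + fixed 36 = 55.

39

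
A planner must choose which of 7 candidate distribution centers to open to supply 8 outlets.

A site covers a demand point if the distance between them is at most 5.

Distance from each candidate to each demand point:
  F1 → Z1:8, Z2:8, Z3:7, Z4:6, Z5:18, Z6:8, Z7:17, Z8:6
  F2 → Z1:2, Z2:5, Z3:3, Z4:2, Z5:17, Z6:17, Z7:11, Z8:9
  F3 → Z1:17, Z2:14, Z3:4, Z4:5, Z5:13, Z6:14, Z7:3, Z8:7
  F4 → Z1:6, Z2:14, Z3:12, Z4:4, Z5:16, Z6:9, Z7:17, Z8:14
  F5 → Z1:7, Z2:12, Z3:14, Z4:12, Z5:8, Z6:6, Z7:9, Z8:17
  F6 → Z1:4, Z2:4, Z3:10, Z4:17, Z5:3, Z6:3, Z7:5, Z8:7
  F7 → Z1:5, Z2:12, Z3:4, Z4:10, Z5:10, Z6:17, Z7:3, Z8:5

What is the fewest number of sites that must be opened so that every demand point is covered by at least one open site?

3

Coverage sets (demand points within 5 of each site):
  F1: {}
  F2: {Z1, Z2, Z3, Z4}
  F3: {Z3, Z4, Z7}
  F4: {Z4}
  F5: {}
  F6: {Z1, Z2, Z5, Z6, Z7}
  F7: {Z1, Z3, Z7, Z8}
No 2 sites suffice: every size-2 union leaves at least one demand point uncovered.
But {F2, F6, F7} covers everything, so the minimum is 3.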